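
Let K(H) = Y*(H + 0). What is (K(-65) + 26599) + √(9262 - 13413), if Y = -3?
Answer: 26794 + I*√4151 ≈ 26794.0 + 64.428*I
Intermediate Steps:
K(H) = -3*H (K(H) = -3*(H + 0) = -3*H)
(K(-65) + 26599) + √(9262 - 13413) = (-3*(-65) + 26599) + √(9262 - 13413) = (195 + 26599) + √(-4151) = 26794 + I*√4151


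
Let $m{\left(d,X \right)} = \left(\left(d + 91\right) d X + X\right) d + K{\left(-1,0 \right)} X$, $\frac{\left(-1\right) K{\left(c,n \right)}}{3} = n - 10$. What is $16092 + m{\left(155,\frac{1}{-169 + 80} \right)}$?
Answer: $- \frac{4478147}{89} \approx -50316.0$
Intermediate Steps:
$K{\left(c,n \right)} = 30 - 3 n$ ($K{\left(c,n \right)} = - 3 \left(n - 10\right) = - 3 \left(-10 + n\right) = 30 - 3 n$)
$m{\left(d,X \right)} = 30 X + d \left(X + X d \left(91 + d\right)\right)$ ($m{\left(d,X \right)} = \left(\left(d + 91\right) d X + X\right) d + \left(30 - 0\right) X = \left(\left(91 + d\right) d X + X\right) d + \left(30 + 0\right) X = \left(d \left(91 + d\right) X + X\right) d + 30 X = \left(X d \left(91 + d\right) + X\right) d + 30 X = \left(X + X d \left(91 + d\right)\right) d + 30 X = d \left(X + X d \left(91 + d\right)\right) + 30 X = 30 X + d \left(X + X d \left(91 + d\right)\right)$)
$16092 + m{\left(155,\frac{1}{-169 + 80} \right)} = 16092 + \frac{30 + 155 + 155^{3} + 91 \cdot 155^{2}}{-169 + 80} = 16092 + \frac{30 + 155 + 3723875 + 91 \cdot 24025}{-89} = 16092 - \frac{30 + 155 + 3723875 + 2186275}{89} = 16092 - \frac{5910335}{89} = - \frac{4478147}{89}$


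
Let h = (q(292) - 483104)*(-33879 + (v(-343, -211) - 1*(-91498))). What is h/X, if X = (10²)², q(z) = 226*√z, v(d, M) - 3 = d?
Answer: -1729482126/625 + 6472527*√73/2500 ≈ -2.7451e+6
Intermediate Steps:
v(d, M) = 3 + d
h = -27671714016 + 25890108*√73 (h = (226*√292 - 483104)*(-33879 + ((3 - 343) - 1*(-91498))) = (226*(2*√73) - 483104)*(-33879 + (-340 + 91498)) = (452*√73 - 483104)*(-33879 + 91158) = (-483104 + 452*√73)*57279 = -27671714016 + 25890108*√73 ≈ -2.7451e+10)
X = 10000 (X = 100² = 10000)
h/X = (-27671714016 + 25890108*√73)/10000 = (-27671714016 + 25890108*√73)*(1/10000) = -1729482126/625 + 6472527*√73/2500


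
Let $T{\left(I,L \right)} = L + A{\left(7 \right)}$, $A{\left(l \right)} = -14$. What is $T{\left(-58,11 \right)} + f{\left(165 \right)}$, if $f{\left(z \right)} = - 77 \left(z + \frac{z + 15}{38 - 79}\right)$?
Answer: $- \frac{507168}{41} \approx -12370.0$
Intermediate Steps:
$f{\left(z \right)} = \frac{1155}{41} - \frac{3080 z}{41}$ ($f{\left(z \right)} = - 77 \left(z + \frac{15 + z}{-41}\right) = - 77 \left(z + \left(15 + z\right) \left(- \frac{1}{41}\right)\right) = - 77 \left(z - \left(\frac{15}{41} + \frac{z}{41}\right)\right) = - 77 \left(- \frac{15}{41} + \frac{40 z}{41}\right) = \frac{1155}{41} - \frac{3080 z}{41}$)
$T{\left(I,L \right)} = -14 + L$ ($T{\left(I,L \right)} = L - 14 = -14 + L$)
$T{\left(-58,11 \right)} + f{\left(165 \right)} = \left(-14 + 11\right) + \left(\frac{1155}{41} - \frac{508200}{41}\right) = -3 + \left(\frac{1155}{41} - \frac{508200}{41}\right) = -3 - \frac{507045}{41} = - \frac{507168}{41}$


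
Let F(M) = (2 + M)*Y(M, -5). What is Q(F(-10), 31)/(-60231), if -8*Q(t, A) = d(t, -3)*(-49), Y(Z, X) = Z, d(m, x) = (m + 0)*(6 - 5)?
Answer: -490/60231 ≈ -0.0081353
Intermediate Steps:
d(m, x) = m (d(m, x) = m*1 = m)
F(M) = M*(2 + M) (F(M) = (2 + M)*M = M*(2 + M))
Q(t, A) = 49*t/8 (Q(t, A) = -t*(-49)/8 = -(-49)*t/8 = 49*t/8)
Q(F(-10), 31)/(-60231) = (49*(-10*(2 - 10))/8)/(-60231) = (49*(-10*(-8))/8)*(-1/60231) = ((49/8)*80)*(-1/60231) = 490*(-1/60231) = -490/60231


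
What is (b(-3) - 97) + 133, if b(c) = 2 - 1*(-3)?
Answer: 41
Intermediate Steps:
b(c) = 5 (b(c) = 2 + 3 = 5)
(b(-3) - 97) + 133 = (5 - 97) + 133 = -92 + 133 = 41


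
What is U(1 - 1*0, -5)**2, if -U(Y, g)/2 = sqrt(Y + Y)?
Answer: 8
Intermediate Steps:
U(Y, g) = -2*sqrt(2)*sqrt(Y) (U(Y, g) = -2*sqrt(Y + Y) = -2*sqrt(2)*sqrt(Y))
U(1 - 1*0, -5)**2 = (-2*sqrt(2)*sqrt(1 - 1*0))**2 = (-2*sqrt(2)*sqrt(1 + 0))**2 = (-2*sqrt(2)*sqrt(1))**2 = (-2*sqrt(2)*1)**2 = (-2*sqrt(2))**2 = 8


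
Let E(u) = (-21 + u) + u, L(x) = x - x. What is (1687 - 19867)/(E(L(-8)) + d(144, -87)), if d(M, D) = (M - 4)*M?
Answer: -6060/6713 ≈ -0.90273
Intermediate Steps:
L(x) = 0
d(M, D) = M*(-4 + M) (d(M, D) = (-4 + M)*M = M*(-4 + M))
E(u) = -21 + 2*u
(1687 - 19867)/(E(L(-8)) + d(144, -87)) = (1687 - 19867)/((-21 + 2*0) + 144*(-4 + 144)) = -18180/((-21 + 0) + 144*140) = -18180/(-21 + 20160) = -18180/20139 = -18180*1/20139 = -6060/6713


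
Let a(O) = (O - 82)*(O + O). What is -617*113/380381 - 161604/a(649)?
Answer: -6265743145/15552637947 ≈ -0.40287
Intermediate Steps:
a(O) = 2*O*(-82 + O) (a(O) = (-82 + O)*(2*O) = 2*O*(-82 + O))
-617*113/380381 - 161604/a(649) = -617*113/380381 - 161604*1/(1298*(-82 + 649)) = -69721*1/380381 - 161604/(2*649*567) = -69721/380381 - 161604/735966 = -69721/380381 - 161604*1/735966 = -69721/380381 - 8978/40887 = -6265743145/15552637947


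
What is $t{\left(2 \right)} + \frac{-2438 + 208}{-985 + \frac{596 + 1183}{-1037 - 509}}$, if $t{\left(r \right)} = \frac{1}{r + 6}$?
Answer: $\frac{29105229}{12196712} \approx 2.3863$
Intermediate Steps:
$t{\left(r \right)} = \frac{1}{6 + r}$
$t{\left(2 \right)} + \frac{-2438 + 208}{-985 + \frac{596 + 1183}{-1037 - 509}} = \frac{1}{6 + 2} + \frac{-2438 + 208}{-985 + \frac{596 + 1183}{-1037 - 509}} = \frac{1}{8} - \frac{2230}{-985 + \frac{1779}{-1546}} = \frac{1}{8} - \frac{2230}{-985 + 1779 \left(- \frac{1}{1546}\right)} = \frac{1}{8} - \frac{2230}{-985 - \frac{1779}{1546}} = \frac{1}{8} - \frac{2230}{- \frac{1524589}{1546}} = \frac{1}{8} - - \frac{3447580}{1524589} = \frac{1}{8} + \frac{3447580}{1524589} = \frac{29105229}{12196712}$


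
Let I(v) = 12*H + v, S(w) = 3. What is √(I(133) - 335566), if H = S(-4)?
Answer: I*√335397 ≈ 579.13*I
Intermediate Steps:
H = 3
I(v) = 36 + v (I(v) = 12*3 + v = 36 + v)
√(I(133) - 335566) = √((36 + 133) - 335566) = √(169 - 335566) = √(-335397) = I*√335397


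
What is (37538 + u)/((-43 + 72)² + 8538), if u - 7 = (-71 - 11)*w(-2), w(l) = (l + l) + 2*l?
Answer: 38201/9379 ≈ 4.0730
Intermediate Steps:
w(l) = 4*l (w(l) = 2*l + 2*l = 4*l)
u = 663 (u = 7 + (-71 - 11)*(4*(-2)) = 7 - 82*(-8) = 7 + 656 = 663)
(37538 + u)/((-43 + 72)² + 8538) = (37538 + 663)/((-43 + 72)² + 8538) = 38201/(29² + 8538) = 38201/(841 + 8538) = 38201/9379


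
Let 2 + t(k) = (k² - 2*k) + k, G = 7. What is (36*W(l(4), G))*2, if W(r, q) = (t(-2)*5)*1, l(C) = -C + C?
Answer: 1440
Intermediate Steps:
t(k) = -2 + k² - k (t(k) = -2 + ((k² - 2*k) + k) = -2 + (k² - k) = -2 + k² - k)
l(C) = 0
W(r, q) = 20 (W(r, q) = ((-2 + (-2)² - 1*(-2))*5)*1 = ((-2 + 4 + 2)*5)*1 = (4*5)*1 = 20*1 = 20)
(36*W(l(4), G))*2 = (36*20)*2 = 720*2 = 1440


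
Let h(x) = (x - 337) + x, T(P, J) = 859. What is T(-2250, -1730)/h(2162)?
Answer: 859/3987 ≈ 0.21545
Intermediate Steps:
h(x) = -337 + 2*x (h(x) = (-337 + x) + x = -337 + 2*x)
T(-2250, -1730)/h(2162) = 859/(-337 + 2*2162) = 859/(-337 + 4324) = 859/3987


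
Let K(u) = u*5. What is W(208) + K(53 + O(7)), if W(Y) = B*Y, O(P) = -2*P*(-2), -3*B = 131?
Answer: -26033/3 ≈ -8677.7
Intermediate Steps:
B = -131/3 (B = -⅓*131 = -131/3 ≈ -43.667)
O(P) = 4*P
W(Y) = -131*Y/3
K(u) = 5*u
W(208) + K(53 + O(7)) = -131/3*208 + 5*(53 + 4*7) = -27248/3 + 5*(53 + 28) = -27248/3 + 5*81 = -27248/3 + 405 = -26033/3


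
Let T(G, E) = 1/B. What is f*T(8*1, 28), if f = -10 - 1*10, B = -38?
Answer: 10/19 ≈ 0.52632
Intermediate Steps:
T(G, E) = -1/38 (T(G, E) = 1/(-38) = -1/38)
f = -20 (f = -10 - 10 = -20)
f*T(8*1, 28) = -20*(-1/38) = 10/19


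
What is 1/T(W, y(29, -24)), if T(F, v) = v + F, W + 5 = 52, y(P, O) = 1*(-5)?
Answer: 1/42 ≈ 0.023810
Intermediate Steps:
y(P, O) = -5
W = 47 (W = -5 + 52 = 47)
T(F, v) = F + v
1/T(W, y(29, -24)) = 1/(47 - 5) = 1/42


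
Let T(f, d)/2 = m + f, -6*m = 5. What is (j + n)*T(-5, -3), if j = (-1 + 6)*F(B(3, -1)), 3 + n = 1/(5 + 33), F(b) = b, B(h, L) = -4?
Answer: 10185/38 ≈ 268.03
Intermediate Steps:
m = -5/6 (m = -1/6*5 = -5/6 ≈ -0.83333)
T(f, d) = -5/3 + 2*f (T(f, d) = 2*(-5/6 + f) = -5/3 + 2*f)
n = -113/38 (n = -3 + 1/(5 + 33) = -3 + 1/38 = -113/38 ≈ -2.9737)
j = -20 (j = (-1 + 6)*(-4) = 5*(-4) = -20)
(j + n)*T(-5, -3) = (-20 - 113/38)*(-5/3 + 2*(-5)) = -873*(-5/3 - 10)/38 = -873/38*(-35/3) = 10185/38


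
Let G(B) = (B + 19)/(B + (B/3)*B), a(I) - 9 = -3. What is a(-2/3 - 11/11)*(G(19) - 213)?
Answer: -14040/11 ≈ -1276.4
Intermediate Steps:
a(I) = 6 (a(I) = 9 - 3 = 6)
G(B) = (19 + B)/(B + B²/3) (G(B) = (19 + B)/(B + (B*(⅓))*B) = (19 + B)/(B + (B/3)*B) = (19 + B)/(B + B²/3))
a(-2/3 - 11/11)*(G(19) - 213) = 6*(3*(19 + 19)/(19*(3 + 19)) - 213) = 6*(3*(1/19)*38/22 - 213) = 6*(3*(1/19)*(1/22)*38 - 213) = 6*(3/11 - 213) = 6*(-2340/11) = -14040/11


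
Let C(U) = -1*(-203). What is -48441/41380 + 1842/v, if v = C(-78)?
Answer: 66388437/8400140 ≈ 7.9033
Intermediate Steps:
C(U) = 203
v = 203
-48441/41380 + 1842/v = -48441/41380 + 1842/203 = 66388437/8400140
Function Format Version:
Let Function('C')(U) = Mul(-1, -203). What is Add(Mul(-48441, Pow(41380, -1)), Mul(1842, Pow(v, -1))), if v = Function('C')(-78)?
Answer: Rational(66388437, 8400140) ≈ 7.9033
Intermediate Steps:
Function('C')(U) = 203
v = 203
Add(Mul(-48441, Pow(41380, -1)), Mul(1842, Pow(v, -1))) = Add(Mul(-48441, Pow(41380, -1)), Mul(1842, Pow(203, -1))) = Add(Mul(-48441, Rational(1, 41380)), Mul(1842, Rational(1, 203))) = Add(Rational(-48441, 41380), Rational(1842, 203)) = Rational(66388437, 8400140)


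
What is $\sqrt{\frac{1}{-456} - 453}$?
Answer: $\frac{i \sqrt{23548866}}{228} \approx 21.284 i$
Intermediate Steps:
$\sqrt{\frac{1}{-456} - 453} = \sqrt{- \frac{1}{456} - 453} = \sqrt{- \frac{206569}{456}} = \frac{i \sqrt{23548866}}{228}$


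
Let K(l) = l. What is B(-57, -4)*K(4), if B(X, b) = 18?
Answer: 72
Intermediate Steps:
B(-57, -4)*K(4) = 18*4 = 72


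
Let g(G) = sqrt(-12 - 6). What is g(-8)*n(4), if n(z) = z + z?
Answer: 24*I*sqrt(2) ≈ 33.941*I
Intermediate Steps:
n(z) = 2*z
g(G) = 3*I*sqrt(2) (g(G) = sqrt(-18) = 3*I*sqrt(2))
g(-8)*n(4) = (3*I*sqrt(2))*(2*4) = (3*I*sqrt(2))*8 = 24*I*sqrt(2)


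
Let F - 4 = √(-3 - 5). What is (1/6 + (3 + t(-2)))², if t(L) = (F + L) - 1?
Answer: 337/36 + 50*I*√2/3 ≈ 9.3611 + 23.57*I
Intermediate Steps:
F = 4 + 2*I*√2 (F = 4 + √(-3 - 5) = 4 + √(-8) = 4 + 2*I*√2 ≈ 4.0 + 2.8284*I)
t(L) = 3 + L + 2*I*√2 (t(L) = ((4 + 2*I*√2) + L) - 1 = (4 + L + 2*I*√2) - 1 = 3 + L + 2*I*√2)
(1/6 + (3 + t(-2)))² = (1/6 + (3 + (3 - 2 + 2*I*√2)))² = (⅙ + (3 + (1 + 2*I*√2)))² = (⅙ + (4 + 2*I*√2))² = (25/6 + 2*I*√2)²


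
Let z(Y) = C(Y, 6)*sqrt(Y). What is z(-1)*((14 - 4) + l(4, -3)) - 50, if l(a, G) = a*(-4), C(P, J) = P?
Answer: -50 + 6*I ≈ -50.0 + 6.0*I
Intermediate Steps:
z(Y) = Y**(3/2) (z(Y) = Y*sqrt(Y) = Y**(3/2))
l(a, G) = -4*a
z(-1)*((14 - 4) + l(4, -3)) - 50 = (-1)**(3/2)*((14 - 4) - 4*4) - 50 = (-I)*(10 - 16) - 50 = -I*(-6) - 50 = 6*I - 50 = -50 + 6*I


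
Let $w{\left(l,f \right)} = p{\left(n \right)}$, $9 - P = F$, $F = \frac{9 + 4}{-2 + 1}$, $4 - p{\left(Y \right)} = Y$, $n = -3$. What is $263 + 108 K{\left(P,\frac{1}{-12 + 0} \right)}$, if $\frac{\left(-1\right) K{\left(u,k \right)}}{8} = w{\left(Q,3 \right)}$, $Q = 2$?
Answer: $-5785$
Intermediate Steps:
$p{\left(Y \right)} = 4 - Y$
$F = -13$ ($F = \frac{13}{-1} = 13 \left(-1\right) = -13$)
$P = 22$ ($P = 9 - -13 = 9 + 13 = 22$)
$w{\left(l,f \right)} = 7$ ($w{\left(l,f \right)} = 4 - -3 = 4 + 3 = 7$)
$K{\left(u,k \right)} = -56$ ($K{\left(u,k \right)} = \left(-8\right) 7 = -56$)
$263 + 108 K{\left(P,\frac{1}{-12 + 0} \right)} = 263 + 108 \left(-56\right) = 263 - 6048 = -5785$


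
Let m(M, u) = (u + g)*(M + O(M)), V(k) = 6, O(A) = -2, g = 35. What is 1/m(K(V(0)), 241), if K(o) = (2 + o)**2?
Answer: 1/17112 ≈ 5.8439e-5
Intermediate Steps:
m(M, u) = (-2 + M)*(35 + u) (m(M, u) = (u + 35)*(M - 2) = (35 + u)*(-2 + M) = (-2 + M)*(35 + u))
1/m(K(V(0)), 241) = 1/(-70 - 2*241 + 35*(2 + 6)**2 + (2 + 6)**2*241) = 1/(-70 - 482 + 35*8**2 + 8**2*241) = 1/(-70 - 482 + 35*64 + 64*241) = 1/(-70 - 482 + 2240 + 15424) = 1/17112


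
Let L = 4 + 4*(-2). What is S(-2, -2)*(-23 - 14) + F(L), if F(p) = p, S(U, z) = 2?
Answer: -78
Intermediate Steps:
L = -4 (L = 4 - 8 = -4)
S(-2, -2)*(-23 - 14) + F(L) = 2*(-23 - 14) - 4 = 2*(-37) - 4 = -74 - 4 = -78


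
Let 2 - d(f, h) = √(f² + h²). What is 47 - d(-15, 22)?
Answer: 45 + √709 ≈ 71.627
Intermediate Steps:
d(f, h) = 2 - √(f² + h²)
47 - d(-15, 22) = 47 - (2 - √((-15)² + 22²)) = 47 - (2 - √(225 + 484)) = 47 - (2 - √709) = 47 + (-2 + √709) = 45 + √709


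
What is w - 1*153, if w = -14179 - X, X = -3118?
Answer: -11214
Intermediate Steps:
w = -11061 (w = -14179 - 1*(-3118) = -14179 + 3118 = -11061)
w - 1*153 = -11061 - 1*153 = -11061 - 153 = -11214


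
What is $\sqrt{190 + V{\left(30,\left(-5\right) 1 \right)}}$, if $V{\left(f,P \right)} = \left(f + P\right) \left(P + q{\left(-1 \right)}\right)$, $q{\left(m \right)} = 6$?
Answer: $\sqrt{215} \approx 14.663$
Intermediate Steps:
$V{\left(f,P \right)} = \left(6 + P\right) \left(P + f\right)$ ($V{\left(f,P \right)} = \left(f + P\right) \left(P + 6\right) = \left(P + f\right) \left(6 + P\right) = \left(6 + P\right) \left(P + f\right)$)
$\sqrt{190 + V{\left(30,\left(-5\right) 1 \right)}} = \sqrt{190 + \left(\left(\left(-5\right) 1\right)^{2} + 6 \left(\left(-5\right) 1\right) + 6 \cdot 30 + \left(-5\right) 1 \cdot 30\right)} = \sqrt{190 + \left(\left(-5\right)^{2} + 6 \left(-5\right) + 180 - 150\right)} = \sqrt{190 + \left(25 - 30 + 180 - 150\right)} = \sqrt{190 + 25} = \sqrt{215}$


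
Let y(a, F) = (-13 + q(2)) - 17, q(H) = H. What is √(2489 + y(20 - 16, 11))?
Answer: √2461 ≈ 49.608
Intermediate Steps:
y(a, F) = -28 (y(a, F) = (-13 + 2) - 17 = -11 - 17 = -28)
√(2489 + y(20 - 16, 11)) = √(2489 - 28) = √2461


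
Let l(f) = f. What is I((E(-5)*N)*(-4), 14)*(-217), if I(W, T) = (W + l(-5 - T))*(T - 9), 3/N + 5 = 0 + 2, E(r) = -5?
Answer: 42315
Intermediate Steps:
N = -1 (N = 3/(-5 + (0 + 2)) = 3/(-5 + 2) = 3/(-3) = 3*(-⅓) = -1)
I(W, T) = (-9 + T)*(-5 + W - T) (I(W, T) = (W + (-5 - T))*(T - 9) = (-5 + W - T)*(-9 + T) = (-9 + T)*(-5 + W - T))
I((E(-5)*N)*(-4), 14)*(-217) = (45 - 1*14² - 9*(-5*(-1))*(-4) + 4*14 + 14*(-5*(-1)*(-4)))*(-217) = (45 - 1*196 - 45*(-4) + 56 + 14*(5*(-4)))*(-217) = (45 - 196 - 9*(-20) + 56 + 14*(-20))*(-217) = (45 - 196 + 180 + 56 - 280)*(-217) = -195*(-217) = 42315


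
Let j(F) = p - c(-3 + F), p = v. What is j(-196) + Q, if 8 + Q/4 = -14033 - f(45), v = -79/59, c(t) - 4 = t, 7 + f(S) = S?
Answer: -3311218/59 ≈ -56122.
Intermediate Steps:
f(S) = -7 + S
c(t) = 4 + t
v = -79/59 (v = -79*1/59 = -79/59 ≈ -1.3390)
p = -79/59 ≈ -1.3390
Q = -56316 (Q = -32 + 4*(-14033 - (-7 + 45)) = -32 + 4*(-14033 - 1*38) = -32 + 4*(-14033 - 38) = -32 + 4*(-14071) = -32 - 56284 = -56316)
j(F) = -138/59 - F (j(F) = -79/59 - (4 + (-3 + F)) = -79/59 - (1 + F) = -79/59 + (-1 - F) = -138/59 - F)
j(-196) + Q = (-138/59 - 1*(-196)) - 56316 = (-138/59 + 196) - 56316 = 11426/59 - 56316 = -3311218/59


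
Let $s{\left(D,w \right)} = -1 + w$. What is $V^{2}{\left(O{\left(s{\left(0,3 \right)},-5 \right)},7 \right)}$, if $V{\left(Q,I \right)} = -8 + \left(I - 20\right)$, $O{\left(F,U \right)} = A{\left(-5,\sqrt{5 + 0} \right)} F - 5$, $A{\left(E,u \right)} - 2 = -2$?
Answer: $441$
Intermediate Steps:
$A{\left(E,u \right)} = 0$ ($A{\left(E,u \right)} = 2 - 2 = 0$)
$O{\left(F,U \right)} = -5$ ($O{\left(F,U \right)} = 0 F - 5 = 0 - 5 = -5$)
$V{\left(Q,I \right)} = -28 + I$ ($V{\left(Q,I \right)} = -8 + \left(I - 20\right) = -8 + \left(-20 + I\right) = -28 + I$)
$V^{2}{\left(O{\left(s{\left(0,3 \right)},-5 \right)},7 \right)} = \left(-28 + 7\right)^{2} = \left(-21\right)^{2} = 441$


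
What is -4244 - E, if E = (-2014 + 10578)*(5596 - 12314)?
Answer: 57528708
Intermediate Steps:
E = -57532952 (E = 8564*(-6718) = -57532952)
-4244 - E = -4244 - 1*(-57532952) = -4244 + 57532952 = 57528708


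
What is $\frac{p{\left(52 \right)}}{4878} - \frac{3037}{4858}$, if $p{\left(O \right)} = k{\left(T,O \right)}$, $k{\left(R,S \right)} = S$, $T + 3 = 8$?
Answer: $- \frac{7280935}{11848662} \approx -0.61449$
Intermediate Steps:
$T = 5$ ($T = -3 + 8 = 5$)
$p{\left(O \right)} = O$
$\frac{p{\left(52 \right)}}{4878} - \frac{3037}{4858} = \frac{52}{4878} - \frac{3037}{4858} = 52 \cdot \frac{1}{4878} - \frac{3037}{4858} = \frac{26}{2439} - \frac{3037}{4858} = - \frac{7280935}{11848662}$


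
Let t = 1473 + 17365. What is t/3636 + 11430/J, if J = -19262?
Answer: 80324519/17509158 ≈ 4.5876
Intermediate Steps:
t = 18838
t/3636 + 11430/J = 18838/3636 + 11430/(-19262) = 18838*(1/3636) + 11430*(-1/19262) = 9419/1818 - 5715/9631 = 80324519/17509158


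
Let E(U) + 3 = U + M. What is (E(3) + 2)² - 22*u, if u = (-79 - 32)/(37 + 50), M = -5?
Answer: 1075/29 ≈ 37.069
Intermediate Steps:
E(U) = -8 + U (E(U) = -3 + (U - 5) = -3 + (-5 + U) = -8 + U)
u = -37/29 (u = -111/87 = -111*1/87 = -37/29 ≈ -1.2759)
(E(3) + 2)² - 22*u = ((-8 + 3) + 2)² - 22*(-37/29) = (-5 + 2)² + 814/29 = (-3)² + 814/29 = 9 + 814/29 = 1075/29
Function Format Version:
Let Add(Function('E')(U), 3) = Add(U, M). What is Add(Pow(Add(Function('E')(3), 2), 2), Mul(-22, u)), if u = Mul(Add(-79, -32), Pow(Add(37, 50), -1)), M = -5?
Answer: Rational(1075, 29) ≈ 37.069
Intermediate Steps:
Function('E')(U) = Add(-8, U) (Function('E')(U) = Add(-3, Add(U, -5)) = Add(-3, Add(-5, U)) = Add(-8, U))
u = Rational(-37, 29) (u = Mul(-111, Pow(87, -1)) = Mul(-111, Rational(1, 87)) = Rational(-37, 29) ≈ -1.2759)
Add(Pow(Add(Function('E')(3), 2), 2), Mul(-22, u)) = Add(Pow(Add(Add(-8, 3), 2), 2), Mul(-22, Rational(-37, 29))) = Add(Pow(Add(-5, 2), 2), Rational(814, 29)) = Add(Pow(-3, 2), Rational(814, 29)) = Add(9, Rational(814, 29)) = Rational(1075, 29)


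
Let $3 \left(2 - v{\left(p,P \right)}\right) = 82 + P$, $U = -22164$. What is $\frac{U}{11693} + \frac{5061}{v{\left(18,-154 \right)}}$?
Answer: $\frac{58602009}{304018} \approx 192.76$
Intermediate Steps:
$v{\left(p,P \right)} = - \frac{76}{3} - \frac{P}{3}$ ($v{\left(p,P \right)} = 2 - \frac{82 + P}{3} = 2 - \left(\frac{82}{3} + \frac{P}{3}\right) = - \frac{76}{3} - \frac{P}{3}$)
$\frac{U}{11693} + \frac{5061}{v{\left(18,-154 \right)}} = - \frac{22164}{11693} + \frac{5061}{- \frac{76}{3} - - \frac{154}{3}} = \left(-22164\right) \frac{1}{11693} + \frac{5061}{- \frac{76}{3} + \frac{154}{3}} = - \frac{22164}{11693} + \frac{5061}{26} = \frac{58602009}{304018}$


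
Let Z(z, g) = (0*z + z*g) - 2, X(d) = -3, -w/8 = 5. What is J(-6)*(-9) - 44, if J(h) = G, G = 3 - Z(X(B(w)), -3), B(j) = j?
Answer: -8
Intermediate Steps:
w = -40 (w = -8*5 = -40)
Z(z, g) = -2 + g*z (Z(z, g) = (0 + g*z) - 2 = g*z - 2 = -2 + g*z)
G = -4 (G = 3 - (-2 - 3*(-3)) = 3 - (-2 + 9) = 3 - 1*7 = 3 - 7 = -4)
J(h) = -4
J(-6)*(-9) - 44 = -4*(-9) - 44 = 36 - 44 = -8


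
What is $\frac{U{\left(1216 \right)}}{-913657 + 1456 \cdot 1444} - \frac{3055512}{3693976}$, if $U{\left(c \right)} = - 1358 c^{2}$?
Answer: $- \frac{927648883776229}{548928065829} \approx -1689.9$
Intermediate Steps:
$\frac{U{\left(1216 \right)}}{-913657 + 1456 \cdot 1444} - \frac{3055512}{3693976} = \frac{\left(-1358\right) 1216^{2}}{-913657 + 1456 \cdot 1444} - \frac{3055512}{3693976} = \frac{\left(-1358\right) 1478656}{-913657 + 2102464} - \frac{381939}{461747} = - \frac{2008014848}{1188807} - \frac{381939}{461747} = - \frac{927648883776229}{548928065829}$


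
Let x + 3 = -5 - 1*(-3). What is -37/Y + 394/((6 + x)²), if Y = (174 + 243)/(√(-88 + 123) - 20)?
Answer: 165038/417 - 37*√35/417 ≈ 395.25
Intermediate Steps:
Y = 417/(-20 + √35) (Y = 417/(√35 - 20) = 417/(-20 + √35) ≈ -29.608)
x = -5 (x = -3 + (-5 - 1*(-3)) = -3 + (-5 + 3) = -3 - 2 = -5)
-37/Y + 394/((6 + x)²) = -37/(-1668/73 - 417*√35/365) + 394/((6 - 5)²) = -37/(-1668/73 - 417*√35/365) + 394/(1²) = -37/(-1668/73 - 417*√35/365) + 394/1 = -37/(-1668/73 - 417*√35/365) + 394*1 = -37/(-1668/73 - 417*√35/365) + 394 = 394 - 37/(-1668/73 - 417*√35/365)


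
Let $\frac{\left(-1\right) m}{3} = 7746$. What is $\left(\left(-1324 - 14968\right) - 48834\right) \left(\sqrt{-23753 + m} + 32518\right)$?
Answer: $-2117767268 - 455882 i \sqrt{959} \approx -2.1178 \cdot 10^{9} - 1.4118 \cdot 10^{7} i$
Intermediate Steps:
$m = -23238$ ($m = \left(-3\right) 7746 = -23238$)
$\left(\left(-1324 - 14968\right) - 48834\right) \left(\sqrt{-23753 + m} + 32518\right) = \left(\left(-1324 - 14968\right) - 48834\right) \left(\sqrt{-23753 - 23238} + 32518\right) = \left(\left(-1324 - 14968\right) - 48834\right) \left(\sqrt{-46991} + 32518\right) = \left(-16292 - 48834\right) \left(7 i \sqrt{959} + 32518\right) = - 65126 \left(32518 + 7 i \sqrt{959}\right) = -2117767268 - 455882 i \sqrt{959}$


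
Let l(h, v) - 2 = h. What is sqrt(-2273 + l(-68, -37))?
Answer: I*sqrt(2339) ≈ 48.363*I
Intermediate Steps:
l(h, v) = 2 + h
sqrt(-2273 + l(-68, -37)) = sqrt(-2273 + (2 - 68)) = sqrt(-2273 - 66) = sqrt(-2339) = I*sqrt(2339)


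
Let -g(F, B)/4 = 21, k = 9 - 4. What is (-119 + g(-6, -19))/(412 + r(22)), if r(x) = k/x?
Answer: -4466/9069 ≈ -0.49245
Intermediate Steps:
k = 5
g(F, B) = -84 (g(F, B) = -4*21 = -84)
r(x) = 5/x
(-119 + g(-6, -19))/(412 + r(22)) = (-119 - 84)/(412 + 5/22) = -203/(412 + 5*(1/22)) = -203/(412 + 5/22) = -203/9069/22 = -203*22/9069 = -4466/9069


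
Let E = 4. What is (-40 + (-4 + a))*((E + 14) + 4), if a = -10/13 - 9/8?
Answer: -52503/52 ≈ -1009.7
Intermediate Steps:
a = -197/104 (a = -10*1/13 - 9*⅛ = -10/13 - 9/8 = -197/104 ≈ -1.8942)
(-40 + (-4 + a))*((E + 14) + 4) = (-40 + (-4 - 197/104))*((4 + 14) + 4) = (-40 - 613/104)*(18 + 4) = -4773/104*22 = -52503/52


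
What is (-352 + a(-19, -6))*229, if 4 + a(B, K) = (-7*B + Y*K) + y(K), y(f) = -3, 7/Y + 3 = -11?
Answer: -51067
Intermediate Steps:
Y = -½ (Y = 7/(-3 - 11) = 7/(-14) = 7*(-1/14) = -½ ≈ -0.50000)
a(B, K) = -7 - 7*B - K/2 (a(B, K) = -4 + ((-7*B - K/2) - 3) = -4 + (-3 - 7*B - K/2) = -7 - 7*B - K/2)
(-352 + a(-19, -6))*229 = (-352 + (-7 - 7*(-19) - ½*(-6)))*229 = (-352 + (-7 + 133 + 3))*229 = (-352 + 129)*229 = -223*229 = -51067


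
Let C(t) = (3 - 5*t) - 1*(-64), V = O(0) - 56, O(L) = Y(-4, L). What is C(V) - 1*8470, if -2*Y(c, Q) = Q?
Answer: -8123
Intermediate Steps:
Y(c, Q) = -Q/2
O(L) = -L/2
V = -56 (V = -½*0 - 56 = 0 - 56 = -56)
C(t) = 67 - 5*t (C(t) = (3 - 5*t) + 64 = 67 - 5*t)
C(V) - 1*8470 = (67 - 5*(-56)) - 1*8470 = (67 + 280) - 8470 = 347 - 8470 = -8123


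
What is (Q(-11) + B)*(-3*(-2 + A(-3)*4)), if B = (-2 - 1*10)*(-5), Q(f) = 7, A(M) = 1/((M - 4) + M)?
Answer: 2412/5 ≈ 482.40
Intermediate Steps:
A(M) = 1/(-4 + 2*M) (A(M) = 1/((-4 + M) + M) = 1/(-4 + 2*M))
B = 60 (B = (-2 - 10)*(-5) = -12*(-5) = 60)
(Q(-11) + B)*(-3*(-2 + A(-3)*4)) = (7 + 60)*(-3*(-2 + (1/(2*(-2 - 3)))*4)) = 67*(-3*(-2 + ((½)/(-5))*4)) = 67*(-3*(-2 + ((½)*(-⅕))*4)) = 67*(-3*(-2 - ⅒*4)) = 67*(-3*(-2 - ⅖)) = 67*(-3*(-12/5)) = 67*(36/5) = 2412/5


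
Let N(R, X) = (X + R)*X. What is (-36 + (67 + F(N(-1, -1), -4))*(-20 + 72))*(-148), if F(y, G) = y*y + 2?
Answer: -556480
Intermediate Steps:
N(R, X) = X*(R + X) (N(R, X) = (R + X)*X = X*(R + X))
F(y, G) = 2 + y**2 (F(y, G) = y**2 + 2 = 2 + y**2)
(-36 + (67 + F(N(-1, -1), -4))*(-20 + 72))*(-148) = (-36 + (67 + (2 + (-(-1 - 1))**2))*(-20 + 72))*(-148) = (-36 + (67 + (2 + (-1*(-2))**2))*52)*(-148) = (-36 + (67 + (2 + 2**2))*52)*(-148) = (-36 + (67 + (2 + 4))*52)*(-148) = (-36 + (67 + 6)*52)*(-148) = (-36 + 73*52)*(-148) = (-36 + 3796)*(-148) = 3760*(-148) = -556480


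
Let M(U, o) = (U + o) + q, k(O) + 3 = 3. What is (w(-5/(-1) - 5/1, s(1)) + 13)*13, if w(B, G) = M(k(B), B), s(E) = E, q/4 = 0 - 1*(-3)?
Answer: 325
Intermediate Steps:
q = 12 (q = 4*(0 - 1*(-3)) = 4*(0 + 3) = 4*3 = 12)
k(O) = 0 (k(O) = -3 + 3 = 0)
M(U, o) = 12 + U + o (M(U, o) = (U + o) + 12 = 12 + U + o)
w(B, G) = 12 + B (w(B, G) = 12 + 0 + B = 12 + B)
(w(-5/(-1) - 5/1, s(1)) + 13)*13 = ((12 + (-5/(-1) - 5/1)) + 13)*13 = ((12 + (-5*(-1) - 5*1)) + 13)*13 = ((12 + (5 - 5)) + 13)*13 = ((12 + 0) + 13)*13 = (12 + 13)*13 = 25*13 = 325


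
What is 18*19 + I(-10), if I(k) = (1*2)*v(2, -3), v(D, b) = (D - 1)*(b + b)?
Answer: 330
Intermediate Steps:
v(D, b) = 2*b*(-1 + D) (v(D, b) = (-1 + D)*(2*b) = 2*b*(-1 + D))
I(k) = -12 (I(k) = (1*2)*(2*(-3)*(-1 + 2)) = 2*(2*(-3)*1) = 2*(-6) = -12)
18*19 + I(-10) = 18*19 - 12 = 342 - 12 = 330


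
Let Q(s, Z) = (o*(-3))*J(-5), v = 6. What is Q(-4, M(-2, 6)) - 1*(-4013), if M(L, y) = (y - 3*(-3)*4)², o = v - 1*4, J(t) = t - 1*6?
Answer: 4079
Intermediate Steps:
J(t) = -6 + t (J(t) = t - 6 = -6 + t)
o = 2 (o = 6 - 1*4 = 6 - 4 = 2)
M(L, y) = (36 + y)² (M(L, y) = (y + 9*4)² = (y + 36)² = (36 + y)²)
Q(s, Z) = 66 (Q(s, Z) = (2*(-3))*(-6 - 5) = -6*(-11) = 66)
Q(-4, M(-2, 6)) - 1*(-4013) = 66 - 1*(-4013) = 66 + 4013 = 4079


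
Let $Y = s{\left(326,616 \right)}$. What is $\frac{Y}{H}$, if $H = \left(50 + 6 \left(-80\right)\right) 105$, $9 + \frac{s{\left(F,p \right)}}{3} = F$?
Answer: $- \frac{317}{15050} \approx -0.021063$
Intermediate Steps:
$s{\left(F,p \right)} = -27 + 3 F$
$Y = 951$ ($Y = -27 + 3 \cdot 326 = -27 + 978 = 951$)
$H = -45150$ ($H = \left(50 - 480\right) 105 = \left(-430\right) 105 = -45150$)
$\frac{Y}{H} = \frac{951}{-45150} = 951 \left(- \frac{1}{45150}\right) = - \frac{317}{15050}$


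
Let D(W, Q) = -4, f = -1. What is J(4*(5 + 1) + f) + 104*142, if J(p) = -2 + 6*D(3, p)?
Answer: 14742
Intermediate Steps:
J(p) = -26 (J(p) = -2 + 6*(-4) = -2 - 24 = -26)
J(4*(5 + 1) + f) + 104*142 = -26 + 104*142 = -26 + 14768 = 14742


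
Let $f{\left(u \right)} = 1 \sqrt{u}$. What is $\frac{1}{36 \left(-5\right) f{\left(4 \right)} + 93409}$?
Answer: $\frac{1}{93049} \approx 1.0747 \cdot 10^{-5}$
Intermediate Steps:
$f{\left(u \right)} = \sqrt{u}$
$\frac{1}{36 \left(-5\right) f{\left(4 \right)} + 93409} = \frac{1}{36 \left(-5\right) \sqrt{4} + 93409} = \frac{1}{\left(-180\right) 2 + 93409} = \frac{1}{-360 + 93409} = \frac{1}{93049}$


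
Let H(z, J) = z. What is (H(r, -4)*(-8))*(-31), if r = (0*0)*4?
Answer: 0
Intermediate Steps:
r = 0 (r = 0*4 = 0)
(H(r, -4)*(-8))*(-31) = (0*(-8))*(-31) = 0*(-31) = 0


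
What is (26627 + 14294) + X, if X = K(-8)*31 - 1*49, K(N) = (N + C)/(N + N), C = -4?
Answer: 163581/4 ≈ 40895.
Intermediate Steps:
K(N) = (-4 + N)/(2*N) (K(N) = (N - 4)/(N + N) = (-4 + N)/((2*N)) = (-4 + N)*(1/(2*N)) = (-4 + N)/(2*N))
X = -103/4 (X = ((1/2)*(-4 - 8)/(-8))*31 - 1*49 = ((1/2)*(-1/8)*(-12))*31 - 49 = (3/4)*31 - 49 = 93/4 - 49 = -103/4 ≈ -25.750)
(26627 + 14294) + X = (26627 + 14294) - 103/4 = 40921 - 103/4 = 163581/4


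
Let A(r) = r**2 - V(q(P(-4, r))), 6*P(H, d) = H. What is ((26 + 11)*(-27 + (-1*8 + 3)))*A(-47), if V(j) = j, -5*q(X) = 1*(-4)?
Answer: -13072544/5 ≈ -2.6145e+6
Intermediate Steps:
P(H, d) = H/6
q(X) = 4/5 (q(X) = -(-4)/5 = -1/5*(-4) = 4/5)
A(r) = -4/5 + r**2 (A(r) = r**2 - 1*4/5 = r**2 - 4/5 = -4/5 + r**2)
((26 + 11)*(-27 + (-1*8 + 3)))*A(-47) = ((26 + 11)*(-27 + (-1*8 + 3)))*(-4/5 + (-47)**2) = (37*(-27 + (-8 + 3)))*(-4/5 + 2209) = (37*(-27 - 5))*(11041/5) = (37*(-32))*(11041/5) = -1184*11041/5 = -13072544/5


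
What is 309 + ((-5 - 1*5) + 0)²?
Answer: 409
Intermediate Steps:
309 + ((-5 - 1*5) + 0)² = 309 + ((-5 - 5) + 0)² = 309 + (-10 + 0)² = 309 + (-10)² = 309 + 100 = 409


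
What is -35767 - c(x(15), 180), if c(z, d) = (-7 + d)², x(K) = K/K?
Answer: -65696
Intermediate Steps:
x(K) = 1
-35767 - c(x(15), 180) = -35767 - (-7 + 180)² = -35767 - 1*173² = -35767 - 1*29929 = -35767 - 29929 = -65696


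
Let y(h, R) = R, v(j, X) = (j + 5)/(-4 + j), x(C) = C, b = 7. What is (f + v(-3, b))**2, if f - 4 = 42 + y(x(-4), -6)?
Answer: 77284/49 ≈ 1577.2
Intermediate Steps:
v(j, X) = (5 + j)/(-4 + j)
f = 40 (f = 4 + (42 - 6) = 4 + 36 = 40)
(f + v(-3, b))**2 = (40 + (5 - 3)/(-4 - 3))**2 = (40 + 2/(-7))**2 = (40 - 1/7*2)**2 = (40 - 2/7)**2 = (278/7)**2 = 77284/49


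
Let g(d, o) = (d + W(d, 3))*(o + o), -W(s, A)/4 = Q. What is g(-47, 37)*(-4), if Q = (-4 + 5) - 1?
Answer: 13912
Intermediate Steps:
Q = 0 (Q = 1 - 1 = 0)
W(s, A) = 0 (W(s, A) = -4*0 = 0)
g(d, o) = 2*d*o (g(d, o) = (d + 0)*(o + o) = d*(2*o) = 2*d*o)
g(-47, 37)*(-4) = (2*(-47)*37)*(-4) = -3478*(-4) = 13912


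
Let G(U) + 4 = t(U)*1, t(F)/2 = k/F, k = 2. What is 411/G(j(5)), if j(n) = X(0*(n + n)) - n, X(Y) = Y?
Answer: -685/8 ≈ -85.625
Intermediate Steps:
j(n) = -n (j(n) = 0*(n + n) - n = 0*(2*n) - n = 0 - n = -n)
t(F) = 4/F (t(F) = 2*(2/F) = 4/F)
G(U) = -4 + 4/U (G(U) = -4 + (4/U)*1 = -4 + 4/U)
411/G(j(5)) = 411/(-4 + 4/((-1*5))) = 411/(-4 + 4/(-5)) = 411/(-4 + 4*(-1/5)) = 411/(-4 - 4/5) = 411/(-24/5) = 411*(-5/24) = -685/8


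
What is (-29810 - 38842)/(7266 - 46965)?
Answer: 7628/4411 ≈ 1.7293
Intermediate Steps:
(-29810 - 38842)/(7266 - 46965) = -68652/(-39699) = -68652*(-1/39699) = 7628/4411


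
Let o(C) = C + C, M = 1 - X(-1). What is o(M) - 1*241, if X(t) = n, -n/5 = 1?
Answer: -229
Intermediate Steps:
n = -5 (n = -5*1 = -5)
X(t) = -5
M = 6 (M = 1 - 1*(-5) = 1 + 5 = 6)
o(C) = 2*C
o(M) - 1*241 = 2*6 - 1*241 = 12 - 241 = -229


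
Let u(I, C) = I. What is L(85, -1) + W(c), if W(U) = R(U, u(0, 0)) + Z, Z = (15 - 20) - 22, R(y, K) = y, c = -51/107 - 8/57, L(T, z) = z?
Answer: -174535/6099 ≈ -28.617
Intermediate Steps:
c = -3763/6099 (c = -51*1/107 - 8*1/57 = -51/107 - 8/57 = -3763/6099 ≈ -0.61699)
Z = -27 (Z = -5 - 22 = -27)
W(U) = -27 + U (W(U) = U - 27 = -27 + U)
L(85, -1) + W(c) = -1 + (-27 - 3763/6099) = -1 - 168436/6099 = -174535/6099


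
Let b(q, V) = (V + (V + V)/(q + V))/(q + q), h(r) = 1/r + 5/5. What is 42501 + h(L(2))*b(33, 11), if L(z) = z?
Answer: 3740111/88 ≈ 42501.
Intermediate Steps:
h(r) = 1 + 1/r (h(r) = 1/r + 5*(⅕) = 1/r + 1 = 1 + 1/r)
b(q, V) = (V + 2*V/(V + q))/(2*q) (b(q, V) = (V + (2*V)/(V + q))/((2*q)) = (V + 2*V/(V + q))*(1/(2*q)) = (V + 2*V/(V + q))/(2*q))
42501 + h(L(2))*b(33, 11) = 42501 + ((1 + 2)/2)*((½)*11*(2 + 11 + 33)/(33*(11 + 33))) = 42501 + ((½)*3)*((½)*11*(1/33)*46/44) = 42501 + 3*((½)*11*(1/33)*(1/44)*46)/2 = 42501 + (3/2)*(23/132) = 42501 + 23/88 = 3740111/88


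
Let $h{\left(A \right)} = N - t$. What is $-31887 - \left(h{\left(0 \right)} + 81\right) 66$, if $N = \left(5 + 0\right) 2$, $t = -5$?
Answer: $-38223$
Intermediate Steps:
$N = 10$ ($N = 5 \cdot 2 = 10$)
$h{\left(A \right)} = 15$ ($h{\left(A \right)} = 10 - -5 = 10 + 5 = 15$)
$-31887 - \left(h{\left(0 \right)} + 81\right) 66 = -31887 - \left(15 + 81\right) 66 = -31887 - 96 \cdot 66 = -31887 - 6336 = -38223$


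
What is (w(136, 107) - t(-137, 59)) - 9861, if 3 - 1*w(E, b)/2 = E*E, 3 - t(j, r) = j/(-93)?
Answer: -4356913/93 ≈ -46849.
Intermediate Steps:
t(j, r) = 3 + j/93 (t(j, r) = 3 - j/(-93) = 3 - j*(-1)/93 = 3 - (-1)*j/93 = 3 + j/93)
w(E, b) = 6 - 2*E² (w(E, b) = 6 - 2*E*E = 6 - 2*E²)
(w(136, 107) - t(-137, 59)) - 9861 = ((6 - 2*136²) - (3 + (1/93)*(-137))) - 9861 = ((6 - 2*18496) - (3 - 137/93)) - 9861 = ((6 - 36992) - 1*142/93) - 9861 = (-36986 - 142/93) - 9861 = -3439840/93 - 9861 = -4356913/93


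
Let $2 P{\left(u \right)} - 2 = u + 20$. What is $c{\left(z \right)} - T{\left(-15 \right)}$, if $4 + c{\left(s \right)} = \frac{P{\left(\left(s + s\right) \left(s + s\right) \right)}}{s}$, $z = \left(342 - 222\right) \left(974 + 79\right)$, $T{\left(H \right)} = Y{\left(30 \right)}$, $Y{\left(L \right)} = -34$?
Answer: $\frac{31937490011}{126360} \approx 2.5275 \cdot 10^{5}$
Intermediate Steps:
$T{\left(H \right)} = -34$
$z = 126360$ ($z = 120 \cdot 1053 = 126360$)
$P{\left(u \right)} = 11 + \frac{u}{2}$ ($P{\left(u \right)} = 1 + \frac{u + 20}{2} = 1 + \frac{20 + u}{2} = 1 + \left(10 + \frac{u}{2}\right) = 11 + \frac{u}{2}$)
$c{\left(s \right)} = -4 + \frac{11 + 2 s^{2}}{s}$ ($c{\left(s \right)} = -4 + \frac{11 + \frac{\left(s + s\right) \left(s + s\right)}{2}}{s} = -4 + \frac{11 + \frac{2 s 2 s}{2}}{s} = -4 + \frac{11 + \frac{4 s^{2}}{2}}{s} = -4 + \frac{11 + 2 s^{2}}{s}$)
$c{\left(z \right)} - T{\left(-15 \right)} = \left(-4 + 2 \cdot 126360 + \frac{11}{126360}\right) - -34 = \left(-4 + 252720 + 11 \cdot \frac{1}{126360}\right) + 34 = \left(-4 + 252720 + \frac{11}{126360}\right) + 34 = \frac{31933193771}{126360} + 34 = \frac{31937490011}{126360}$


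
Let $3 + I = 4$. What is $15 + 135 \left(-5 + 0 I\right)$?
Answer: $-660$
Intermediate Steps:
$I = 1$ ($I = -3 + 4 = 1$)
$15 + 135 \left(-5 + 0 I\right) = 15 + 135 \left(-5 + 0 \cdot 1\right) = 15 + 135 \left(-5 + 0\right) = 15 + 135 \left(-5\right) = 15 - 675 = -660$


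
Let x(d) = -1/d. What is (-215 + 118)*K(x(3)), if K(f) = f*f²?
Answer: 97/27 ≈ 3.5926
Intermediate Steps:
K(f) = f³
(-215 + 118)*K(x(3)) = (-215 + 118)*(-1/3)³ = -97*(-1*⅓)³ = -97*(-⅓)³ = -97*(-1/27) = 97/27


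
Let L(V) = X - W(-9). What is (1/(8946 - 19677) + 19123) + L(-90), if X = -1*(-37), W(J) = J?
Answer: 205702538/10731 ≈ 19169.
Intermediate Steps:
X = 37
L(V) = 46 (L(V) = 37 - 1*(-9) = 37 + 9 = 46)
(1/(8946 - 19677) + 19123) + L(-90) = (1/(8946 - 19677) + 19123) + 46 = (1/(-10731) + 19123) + 46 = (-1/10731 + 19123) + 46 = 205208912/10731 + 46 = 205702538/10731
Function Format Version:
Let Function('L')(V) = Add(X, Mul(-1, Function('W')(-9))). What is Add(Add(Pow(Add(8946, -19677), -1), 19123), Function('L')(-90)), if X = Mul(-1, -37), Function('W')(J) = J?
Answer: Rational(205702538, 10731) ≈ 19169.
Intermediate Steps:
X = 37
Function('L')(V) = 46 (Function('L')(V) = Add(37, Mul(-1, -9)) = Add(37, 9) = 46)
Add(Add(Pow(Add(8946, -19677), -1), 19123), Function('L')(-90)) = Add(Add(Pow(Add(8946, -19677), -1), 19123), 46) = Add(Add(Pow(-10731, -1), 19123), 46) = Add(Add(Rational(-1, 10731), 19123), 46) = Add(Rational(205208912, 10731), 46) = Rational(205702538, 10731)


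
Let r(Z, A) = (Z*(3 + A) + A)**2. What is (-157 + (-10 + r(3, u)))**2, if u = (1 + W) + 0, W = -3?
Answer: 27556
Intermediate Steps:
u = -2 (u = (1 - 3) + 0 = -2 + 0 = -2)
r(Z, A) = (A + Z*(3 + A))**2
(-157 + (-10 + r(3, u)))**2 = (-157 + (-10 + (-2 + 3*3 - 2*3)**2))**2 = (-157 + (-10 + (-2 + 9 - 6)**2))**2 = (-157 + (-10 + 1**2))**2 = (-157 + (-10 + 1))**2 = (-157 - 9)**2 = (-166)**2 = 27556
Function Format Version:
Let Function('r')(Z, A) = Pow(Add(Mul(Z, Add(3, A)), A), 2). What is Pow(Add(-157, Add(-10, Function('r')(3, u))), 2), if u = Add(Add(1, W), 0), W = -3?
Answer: 27556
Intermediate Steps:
u = -2 (u = Add(Add(1, -3), 0) = Add(-2, 0) = -2)
Function('r')(Z, A) = Pow(Add(A, Mul(Z, Add(3, A))), 2)
Pow(Add(-157, Add(-10, Function('r')(3, u))), 2) = Pow(Add(-157, Add(-10, Pow(Add(-2, Mul(3, 3), Mul(-2, 3)), 2))), 2) = Pow(Add(-157, Add(-10, Pow(Add(-2, 9, -6), 2))), 2) = Pow(Add(-157, Add(-10, Pow(1, 2))), 2) = Pow(Add(-157, Add(-10, 1)), 2) = Pow(Add(-157, -9), 2) = Pow(-166, 2) = 27556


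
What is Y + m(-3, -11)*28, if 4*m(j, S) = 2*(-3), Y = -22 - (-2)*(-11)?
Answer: -86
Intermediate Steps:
Y = -44 (Y = -22 - 1*22 = -22 - 22 = -44)
m(j, S) = -3/2 (m(j, S) = (2*(-3))/4 = (1/4)*(-6) = -3/2)
Y + m(-3, -11)*28 = -44 - 3/2*28 = -44 - 42 = -86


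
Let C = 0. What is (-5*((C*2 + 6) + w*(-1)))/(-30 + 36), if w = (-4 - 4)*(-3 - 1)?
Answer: 65/3 ≈ 21.667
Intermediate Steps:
w = 32 (w = -8*(-4) = 32)
(-5*((C*2 + 6) + w*(-1)))/(-30 + 36) = (-5*((0*2 + 6) + 32*(-1)))/(-30 + 36) = -5*((0 + 6) - 32)/6 = -5*(6 - 32)*(⅙) = -5*(-26)*(⅙) = 130*(⅙) = 65/3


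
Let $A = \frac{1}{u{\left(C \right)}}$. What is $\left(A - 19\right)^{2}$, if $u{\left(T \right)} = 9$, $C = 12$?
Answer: $\frac{28900}{81} \approx 356.79$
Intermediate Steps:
$A = \frac{1}{9} \approx 0.11111$
$\left(A - 19\right)^{2} = \left(\frac{1}{9} - 19\right)^{2} = \left(- \frac{170}{9}\right)^{2} = \frac{28900}{81}$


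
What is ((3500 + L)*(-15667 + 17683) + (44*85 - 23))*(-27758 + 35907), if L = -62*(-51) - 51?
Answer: 108638336457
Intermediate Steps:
L = 3111 (L = 3162 - 51 = 3111)
((3500 + L)*(-15667 + 17683) + (44*85 - 23))*(-27758 + 35907) = ((3500 + 3111)*(-15667 + 17683) + (44*85 - 23))*(-27758 + 35907) = (6611*2016 + (3740 - 23))*8149 = (13327776 + 3717)*8149 = 13331493*8149 = 108638336457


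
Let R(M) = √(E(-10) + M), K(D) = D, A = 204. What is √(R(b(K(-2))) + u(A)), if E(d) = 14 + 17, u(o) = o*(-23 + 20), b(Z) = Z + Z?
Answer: √(-612 + 3*√3) ≈ 24.633*I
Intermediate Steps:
b(Z) = 2*Z
u(o) = -3*o (u(o) = o*(-3) = -3*o)
E(d) = 31
R(M) = √(31 + M)
√(R(b(K(-2))) + u(A)) = √(√(31 + 2*(-2)) - 3*204) = √(√(31 - 4) - 612) = √(√27 - 612) = √(3*√3 - 612) = √(-612 + 3*√3)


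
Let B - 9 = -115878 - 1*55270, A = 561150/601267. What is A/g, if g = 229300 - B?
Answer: 561150/240770756213 ≈ 2.3306e-6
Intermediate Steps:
A = 561150/601267 (A = 561150*(1/601267) = 561150/601267 ≈ 0.93328)
B = -171139 (B = 9 + (-115878 - 1*55270) = 9 + (-115878 - 55270) = 9 - 171148 = -171139)
g = 400439 (g = 229300 - 1*(-171139) = 229300 + 171139 = 400439)
A/g = (561150/601267)/400439 = (561150/601267)*(1/400439) = 561150/240770756213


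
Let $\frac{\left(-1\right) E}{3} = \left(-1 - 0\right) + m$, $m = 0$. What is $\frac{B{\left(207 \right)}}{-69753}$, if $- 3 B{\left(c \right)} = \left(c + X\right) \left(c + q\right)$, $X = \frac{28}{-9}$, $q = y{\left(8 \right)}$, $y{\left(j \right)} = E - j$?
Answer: $\frac{370670}{1883331} \approx 0.19682$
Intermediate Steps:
$E = 3$ ($E = - 3 \left(\left(-1 - 0\right) + 0\right) = - 3 \left(\left(-1 + 0\right) + 0\right) = - 3 \left(-1 + 0\right) = \left(-3\right) \left(-1\right) = 3$)
$y{\left(j \right)} = 3 - j$
$q = -5$ ($q = 3 - 8 = -5$)
$X = - \frac{28}{9}$ ($X = 28 \left(- \frac{1}{9}\right) = - \frac{28}{9} \approx -3.1111$)
$B{\left(c \right)} = - \frac{\left(-5 + c\right) \left(- \frac{28}{9} + c\right)}{3}$ ($B{\left(c \right)} = - \frac{\left(c - \frac{28}{9}\right) \left(c - 5\right)}{3} = - \frac{\left(- \frac{28}{9} + c\right) \left(-5 + c\right)}{3} = - \frac{\left(-5 + c\right) \left(- \frac{28}{9} + c\right)}{3}$)
$\frac{B{\left(207 \right)}}{-69753} = \frac{- \frac{140}{27} - \frac{207^{2}}{3} + \frac{73}{27} \cdot 207}{-69753} = \left(- \frac{140}{27} - 14283 + \frac{1679}{3}\right) \left(- \frac{1}{69753}\right) = \left(- \frac{370670}{27}\right) \left(- \frac{1}{69753}\right) = \frac{370670}{1883331}$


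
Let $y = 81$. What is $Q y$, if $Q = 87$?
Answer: $7047$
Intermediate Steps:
$Q y = 87 \cdot 81 = 7047$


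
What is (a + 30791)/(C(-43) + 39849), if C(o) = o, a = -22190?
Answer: 8601/39806 ≈ 0.21607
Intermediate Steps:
(a + 30791)/(C(-43) + 39849) = (-22190 + 30791)/(-43 + 39849) = 8601/39806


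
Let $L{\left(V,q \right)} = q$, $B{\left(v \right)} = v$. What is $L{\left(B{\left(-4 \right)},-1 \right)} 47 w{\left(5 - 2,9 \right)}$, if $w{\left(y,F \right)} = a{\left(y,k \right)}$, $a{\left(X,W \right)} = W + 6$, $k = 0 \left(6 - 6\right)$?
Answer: $-282$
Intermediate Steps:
$k = 0$ ($k = 0 \left(6 - 6\right) = 0 \cdot 0 = 0$)
$a{\left(X,W \right)} = 6 + W$
$w{\left(y,F \right)} = 6$ ($w{\left(y,F \right)} = 6 + 0 = 6$)
$L{\left(B{\left(-4 \right)},-1 \right)} 47 w{\left(5 - 2,9 \right)} = \left(-1\right) 47 \cdot 6 = \left(-47\right) 6 = -282$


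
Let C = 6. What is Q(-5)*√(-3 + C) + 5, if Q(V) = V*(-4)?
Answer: 5 + 20*√3 ≈ 39.641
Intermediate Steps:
Q(V) = -4*V
Q(-5)*√(-3 + C) + 5 = (-4*(-5))*√(-3 + 6) + 5 = 20*√3 + 5 = 5 + 20*√3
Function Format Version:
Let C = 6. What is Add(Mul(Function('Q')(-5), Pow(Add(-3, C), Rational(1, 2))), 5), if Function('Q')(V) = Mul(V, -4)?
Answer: Add(5, Mul(20, Pow(3, Rational(1, 2)))) ≈ 39.641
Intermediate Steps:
Function('Q')(V) = Mul(-4, V)
Add(Mul(Function('Q')(-5), Pow(Add(-3, C), Rational(1, 2))), 5) = Add(Mul(Mul(-4, -5), Pow(Add(-3, 6), Rational(1, 2))), 5) = Add(Mul(20, Pow(3, Rational(1, 2))), 5) = Add(5, Mul(20, Pow(3, Rational(1, 2))))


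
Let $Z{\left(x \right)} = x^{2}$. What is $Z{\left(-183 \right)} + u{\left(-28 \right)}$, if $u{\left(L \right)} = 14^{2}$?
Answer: $33685$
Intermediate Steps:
$u{\left(L \right)} = 196$
$Z{\left(-183 \right)} + u{\left(-28 \right)} = \left(-183\right)^{2} + 196 = 33489 + 196 = 33685$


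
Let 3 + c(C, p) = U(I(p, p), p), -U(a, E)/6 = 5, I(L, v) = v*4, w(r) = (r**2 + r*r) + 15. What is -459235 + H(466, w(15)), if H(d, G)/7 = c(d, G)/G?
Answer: -71181502/155 ≈ -4.5924e+5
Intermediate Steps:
w(r) = 15 + 2*r**2 (w(r) = (r**2 + r**2) + 15 = 2*r**2 + 15 = 15 + 2*r**2)
I(L, v) = 4*v
U(a, E) = -30 (U(a, E) = -6*5 = -30)
c(C, p) = -33 (c(C, p) = -3 - 30 = -33)
H(d, G) = -231/G (H(d, G) = 7*(-33/G) = -231/G)
-459235 + H(466, w(15)) = -459235 - 231/(15 + 2*15**2) = -459235 - 231/(15 + 2*225) = -459235 - 231/(15 + 450) = -459235 - 231/465 = -459235 - 231*1/465 = -459235 - 77/155 = -71181502/155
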